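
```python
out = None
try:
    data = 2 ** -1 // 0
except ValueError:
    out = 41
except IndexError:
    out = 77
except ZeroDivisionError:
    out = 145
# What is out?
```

Step-by-step execution trace:
1. `data = 2 ** -1 // 0` raises ZeroDivisionError.
2. `except ValueError` does not match ZeroDivisionError; skipped.
3. `except IndexError` does not match ZeroDivisionError; skipped.
4. `except ZeroDivisionError` matches → out = 145.
Result: 145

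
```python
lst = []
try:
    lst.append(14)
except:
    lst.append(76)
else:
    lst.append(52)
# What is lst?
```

Step-by-step execution trace:
1. try: `lst.append(14)` → lst = [14]. No exception raised.
2. `except` is skipped.
3. `else` runs (try completed without exception): `lst.append(52)` → lst = [14, 52].
Result: [14, 52]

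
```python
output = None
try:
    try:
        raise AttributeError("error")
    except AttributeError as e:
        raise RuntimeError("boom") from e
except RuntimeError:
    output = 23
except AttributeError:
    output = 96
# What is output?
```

Step-by-step execution trace:
1. Inner try raises AttributeError; inner `except AttributeError as e` catches it.
2. `raise RuntimeError(...) from e` raises RuntimeError (AttributeError is attached as __cause__, but only RuntimeError is active).
3. Outer `except RuntimeError` matches → output = 23.
4. `except AttributeError` is not reached.
Result: 23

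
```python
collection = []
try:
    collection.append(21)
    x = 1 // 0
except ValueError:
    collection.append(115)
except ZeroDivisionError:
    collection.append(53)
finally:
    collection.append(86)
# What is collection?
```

Step-by-step execution trace:
1. try: `collection.append(21)` → collection = [21].
2. `x = 1 // 0` raises ZeroDivisionError.
3. `except ValueError` does not match ZeroDivisionError; skipped.
4. `except ZeroDivisionError` matches → `collection.append(53)` → collection = [21, 53].
5. finally always runs: `collection.append(86)` → collection = [21, 53, 86].
Result: [21, 53, 86]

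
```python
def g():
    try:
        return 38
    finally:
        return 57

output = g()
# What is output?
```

Step-by-step execution trace:
1. `g()` enters try: `return 38` sets pending return value 38.
2. Before returning, `finally: return 57` runs and overrides the pending return.
3. g() returns 57 → output = 57.
Result: 57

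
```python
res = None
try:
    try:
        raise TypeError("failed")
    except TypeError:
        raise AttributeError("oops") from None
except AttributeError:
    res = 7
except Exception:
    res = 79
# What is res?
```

Step-by-step execution trace:
1. Inner try raises TypeError; inner `except TypeError` catches it.
2. `raise AttributeError(...) from None` raises AttributeError (from None suppresses __context__, but the active exception is still AttributeError).
3. Outer `except AttributeError` matches → res = 7.
4. `except Exception` is not reached.
Result: 7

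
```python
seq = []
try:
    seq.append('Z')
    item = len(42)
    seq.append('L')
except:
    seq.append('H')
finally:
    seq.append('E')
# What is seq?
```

Step-by-step execution trace:
1. try: `seq.append('Z')` → seq = ['Z'].
2. `item = len(42)` raises TypeError; `seq.append('L')` is not reached.
3. bare `except` matches → `seq.append('H')` → seq = ['Z', 'H'].
4. finally always runs: `seq.append('E')` → seq = ['Z', 'H', 'E'].
Result: ['Z', 'H', 'E']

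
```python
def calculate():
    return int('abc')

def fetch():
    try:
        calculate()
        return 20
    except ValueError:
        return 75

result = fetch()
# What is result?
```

Step-by-step execution trace:
1. `fetch()` calls `calculate()`.
2. `calculate()` evaluates `int('abc')`, which raises ValueError; it propagates to the caller.
3. `return 20` is not reached.
4. `except ValueError` in fetch matches → returns 75.
5. result = 75.
Result: 75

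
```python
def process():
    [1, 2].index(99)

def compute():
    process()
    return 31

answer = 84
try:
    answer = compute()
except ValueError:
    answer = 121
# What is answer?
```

Step-by-step execution trace:
1. answer starts at 84.
2. try: `compute()` calls `process()`.
3. `process()` evaluates `[1, 2].index(99)`, which raises ValueError; it propagates through compute (uncaught).
4. `return 31` in compute is not reached; the assignment to answer does not complete.
5. `except ValueError` matches → answer = 121.
Result: 121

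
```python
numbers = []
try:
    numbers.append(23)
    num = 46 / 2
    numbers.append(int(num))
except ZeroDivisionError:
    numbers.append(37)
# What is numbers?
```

Step-by-step execution trace:
1. try: `numbers.append(23)` → numbers = [23].
2. `num = 46 / 2` → num = 23.0. No exception raised.
3. `numbers.append(int(num))` → numbers = [23, 23].
4. `except ZeroDivisionError` is skipped (no exception was raised).
Result: [23, 23]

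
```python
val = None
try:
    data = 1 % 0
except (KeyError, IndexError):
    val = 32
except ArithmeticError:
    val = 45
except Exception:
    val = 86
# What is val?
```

Step-by-step execution trace:
1. `data = 1 % 0` raises ZeroDivisionError.
2. `except (KeyError, IndexError)` does not match ZeroDivisionError; skipped.
3. `except ArithmeticError` matches (ZeroDivisionError is a subclass of ArithmeticError) → val = 45.
4. `except Exception` is not reached.
Result: 45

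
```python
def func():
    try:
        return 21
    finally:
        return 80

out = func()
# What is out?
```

Step-by-step execution trace:
1. `func()` enters try: `return 21` sets pending return value 21.
2. Before returning, `finally: return 80` runs and overrides the pending return.
3. func() returns 80 → out = 80.
Result: 80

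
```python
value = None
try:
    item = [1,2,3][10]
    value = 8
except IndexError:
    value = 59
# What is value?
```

Step-by-step execution trace:
1. `item = [1,2,3][10]` raises IndexError.
2. `value = 8` is not reached.
3. `except IndexError` matches → value = 59.
Result: 59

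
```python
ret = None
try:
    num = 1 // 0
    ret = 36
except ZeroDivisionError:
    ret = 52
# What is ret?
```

Step-by-step execution trace:
1. `num = 1 // 0` raises ZeroDivisionError.
2. `ret = 36` is not reached.
3. `except ZeroDivisionError` matches → ret = 52.
Result: 52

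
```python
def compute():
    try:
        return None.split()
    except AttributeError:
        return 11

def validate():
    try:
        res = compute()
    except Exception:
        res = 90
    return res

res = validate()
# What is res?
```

Step-by-step execution trace:
1. `validate()` calls `compute()`.
2. In compute: `None.split()` raises AttributeError; `except AttributeError` catches it → returns 11.
3. In validate: `res = compute()` → res = 11. No exception reaches validate.
4. `except Exception` is skipped; validate returns 11.
5. res = 11.
Result: 11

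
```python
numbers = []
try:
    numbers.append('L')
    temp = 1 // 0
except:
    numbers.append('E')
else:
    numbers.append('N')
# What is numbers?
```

Step-by-step execution trace:
1. try: `numbers.append('L')` → numbers = ['L'].
2. `temp = 1 // 0` raises ZeroDivisionError.
3. bare `except` matches → `numbers.append('E')` → numbers = ['L', 'E'].
4. `else` is skipped (an exception was raised).
Result: ['L', 'E']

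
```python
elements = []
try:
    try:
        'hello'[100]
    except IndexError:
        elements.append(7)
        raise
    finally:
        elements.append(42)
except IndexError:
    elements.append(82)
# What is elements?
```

Step-by-step execution trace:
1. Inner try: `'hello'[100]` raises IndexError.
2. Inner `except IndexError` matches → `elements.append(7)` → elements = [7].
3. bare `raise` re-raises IndexError.
4. Inner `finally` runs during unwinding: `elements.append(42)` → elements = [7, 42].
5. Outer `except IndexError` matches → `elements.append(82)` → elements = [7, 42, 82].
Result: [7, 42, 82]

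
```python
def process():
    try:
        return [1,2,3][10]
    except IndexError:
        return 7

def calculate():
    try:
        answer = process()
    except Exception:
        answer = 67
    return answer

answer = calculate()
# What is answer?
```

Step-by-step execution trace:
1. `calculate()` calls `process()`.
2. In process: `[1,2,3][10]` raises IndexError; `except IndexError` catches it → returns 7.
3. In calculate: `answer = process()` → answer = 7. No exception reaches calculate.
4. `except Exception` is skipped; calculate returns 7.
5. answer = 7.
Result: 7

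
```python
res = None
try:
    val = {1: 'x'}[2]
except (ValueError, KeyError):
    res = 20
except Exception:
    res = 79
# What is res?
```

Step-by-step execution trace:
1. `val = {1: 'x'}[2]` raises KeyError.
2. `except (ValueError, KeyError)` matches (KeyError is in the tuple) → res = 20.
3. `except Exception` is not reached.
Result: 20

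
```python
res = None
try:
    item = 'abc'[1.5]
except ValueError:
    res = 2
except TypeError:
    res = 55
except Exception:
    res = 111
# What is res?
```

Step-by-step execution trace:
1. `item = 'abc'[1.5]` raises TypeError.
2. `except ValueError` does not match TypeError; skipped.
3. `except TypeError` matches → res = 55.
4. Remaining except clauses are skipped.
Result: 55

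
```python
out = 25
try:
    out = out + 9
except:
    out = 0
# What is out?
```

Step-by-step execution trace:
1. out starts at 25.
2. try: `out = out + 9` → out = 34. No exception raised.
3. `except` is skipped.
Result: 34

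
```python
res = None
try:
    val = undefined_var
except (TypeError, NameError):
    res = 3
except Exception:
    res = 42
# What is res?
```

Step-by-step execution trace:
1. `val = undefined_var` raises NameError.
2. `except (TypeError, NameError)` matches (NameError is in the tuple) → res = 3.
3. `except Exception` is not reached.
Result: 3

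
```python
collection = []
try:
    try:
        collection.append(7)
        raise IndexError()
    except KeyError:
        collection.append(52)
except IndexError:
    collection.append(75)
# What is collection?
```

Step-by-step execution trace:
1. Inner try: `collection.append(7)` → collection = [7].
2. `raise IndexError()` raises IndexError.
3. Inner `except KeyError` does not match IndexError; exception propagates to outer try.
4. Outer `except IndexError` matches → `collection.append(75)` → collection = [7, 75].
Result: [7, 75]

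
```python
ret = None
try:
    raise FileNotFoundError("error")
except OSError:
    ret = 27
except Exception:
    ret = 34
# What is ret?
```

Step-by-step execution trace:
1. `raise FileNotFoundError(...)` raises FileNotFoundError.
2. `except OSError` matches (FileNotFoundError is a subclass of OSError) → ret = 27.
3. `except Exception` is not reached.
Result: 27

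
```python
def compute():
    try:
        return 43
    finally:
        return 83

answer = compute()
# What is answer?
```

Step-by-step execution trace:
1. `compute()` enters try: `return 43` sets pending return value 43.
2. Before returning, `finally: return 83` runs and overrides the pending return.
3. compute() returns 83 → answer = 83.
Result: 83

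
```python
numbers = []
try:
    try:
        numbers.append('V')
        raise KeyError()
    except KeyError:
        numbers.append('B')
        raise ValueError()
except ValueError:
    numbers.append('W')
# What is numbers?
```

Step-by-step execution trace:
1. Inner try: `numbers.append('V')` → numbers = ['V'].
2. `raise KeyError()` raises KeyError.
3. Inner `except KeyError` matches → `numbers.append('B')` → numbers = ['V', 'B'].
4. `raise ValueError()` raises ValueError; propagates to outer try.
5. Outer `except ValueError` matches → `numbers.append('W')` → numbers = ['V', 'B', 'W'].
Result: ['V', 'B', 'W']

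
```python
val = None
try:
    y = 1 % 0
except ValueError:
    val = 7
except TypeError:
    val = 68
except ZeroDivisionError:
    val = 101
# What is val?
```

Step-by-step execution trace:
1. `y = 1 % 0` raises ZeroDivisionError.
2. `except ValueError` does not match ZeroDivisionError; skipped.
3. `except TypeError` does not match ZeroDivisionError; skipped.
4. `except ZeroDivisionError` matches → val = 101.
Result: 101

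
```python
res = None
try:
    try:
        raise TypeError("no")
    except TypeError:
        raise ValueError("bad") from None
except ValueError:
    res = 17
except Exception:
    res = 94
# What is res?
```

Step-by-step execution trace:
1. Inner try raises TypeError; inner `except TypeError` catches it.
2. `raise ValueError(...) from None` raises ValueError (from None suppresses __context__, but the active exception is still ValueError).
3. Outer `except ValueError` matches → res = 17.
4. `except Exception` is not reached.
Result: 17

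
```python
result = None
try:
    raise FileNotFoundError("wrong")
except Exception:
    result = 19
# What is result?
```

Step-by-step execution trace:
1. `raise FileNotFoundError(...)` raises FileNotFoundError.
2. `except Exception` matches (FileNotFoundError is a subclass of Exception) → result = 19.
Result: 19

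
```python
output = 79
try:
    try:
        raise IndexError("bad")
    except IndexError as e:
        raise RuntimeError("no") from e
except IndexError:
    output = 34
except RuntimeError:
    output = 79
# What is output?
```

Step-by-step execution trace:
1. Inner try raises IndexError; inner `except IndexError as e` catches it.
2. `raise RuntimeError(...) from e` raises RuntimeError (IndexError is attached as __cause__, but only RuntimeError is active).
3. Outer `except IndexError` does not match RuntimeError; skipped.
4. Outer `except RuntimeError` matches → output = 79.
Result: 79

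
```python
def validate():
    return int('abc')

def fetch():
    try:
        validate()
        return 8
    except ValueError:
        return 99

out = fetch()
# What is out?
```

Step-by-step execution trace:
1. `fetch()` calls `validate()`.
2. `validate()` evaluates `int('abc')`, which raises ValueError; it propagates to the caller.
3. `return 8` is not reached.
4. `except ValueError` in fetch matches → returns 99.
5. out = 99.
Result: 99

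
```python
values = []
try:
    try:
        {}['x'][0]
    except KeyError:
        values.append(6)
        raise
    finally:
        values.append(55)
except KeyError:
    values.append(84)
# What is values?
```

Step-by-step execution trace:
1. Inner try: `{}['x'][0]` raises KeyError.
2. Inner `except KeyError` matches → `values.append(6)` → values = [6].
3. bare `raise` re-raises KeyError.
4. Inner `finally` runs during unwinding: `values.append(55)` → values = [6, 55].
5. Outer `except KeyError` matches → `values.append(84)` → values = [6, 55, 84].
Result: [6, 55, 84]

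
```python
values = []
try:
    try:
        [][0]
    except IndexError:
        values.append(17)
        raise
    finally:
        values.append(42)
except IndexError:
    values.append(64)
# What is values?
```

Step-by-step execution trace:
1. Inner try: `[][0]` raises IndexError.
2. Inner `except IndexError` matches → `values.append(17)` → values = [17].
3. bare `raise` re-raises IndexError.
4. Inner `finally` runs during unwinding: `values.append(42)` → values = [17, 42].
5. Outer `except IndexError` matches → `values.append(64)` → values = [17, 42, 64].
Result: [17, 42, 64]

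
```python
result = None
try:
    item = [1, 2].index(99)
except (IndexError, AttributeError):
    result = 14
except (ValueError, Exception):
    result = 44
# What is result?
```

Step-by-step execution trace:
1. `item = [1, 2].index(99)` raises ValueError.
2. `except (IndexError, AttributeError)` does not match ValueError; skipped.
3. `except (ValueError, Exception)` matches (ValueError is in the tuple) → result = 44.
Result: 44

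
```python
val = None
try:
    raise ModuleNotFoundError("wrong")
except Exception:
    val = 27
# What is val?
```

Step-by-step execution trace:
1. `raise ModuleNotFoundError(...)` raises ModuleNotFoundError.
2. `except Exception` matches (ModuleNotFoundError is a subclass of Exception) → val = 27.
Result: 27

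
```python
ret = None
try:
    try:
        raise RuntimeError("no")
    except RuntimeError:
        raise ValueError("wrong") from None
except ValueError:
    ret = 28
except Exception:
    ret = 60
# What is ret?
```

Step-by-step execution trace:
1. Inner try raises RuntimeError; inner `except RuntimeError` catches it.
2. `raise ValueError(...) from None` raises ValueError (from None suppresses __context__, but the active exception is still ValueError).
3. Outer `except ValueError` matches → ret = 28.
4. `except Exception` is not reached.
Result: 28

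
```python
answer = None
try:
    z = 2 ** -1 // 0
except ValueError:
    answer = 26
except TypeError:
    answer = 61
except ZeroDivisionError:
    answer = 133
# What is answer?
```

Step-by-step execution trace:
1. `z = 2 ** -1 // 0` raises ZeroDivisionError.
2. `except ValueError` does not match ZeroDivisionError; skipped.
3. `except TypeError` does not match ZeroDivisionError; skipped.
4. `except ZeroDivisionError` matches → answer = 133.
Result: 133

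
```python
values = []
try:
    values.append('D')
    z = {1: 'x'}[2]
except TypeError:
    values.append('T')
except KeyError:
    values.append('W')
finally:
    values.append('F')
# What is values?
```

Step-by-step execution trace:
1. try: `values.append('D')` → values = ['D'].
2. `z = {1: 'x'}[2]` raises KeyError.
3. `except TypeError` does not match KeyError; skipped.
4. `except KeyError` matches → `values.append('W')` → values = ['D', 'W'].
5. finally always runs: `values.append('F')` → values = ['D', 'W', 'F'].
Result: ['D', 'W', 'F']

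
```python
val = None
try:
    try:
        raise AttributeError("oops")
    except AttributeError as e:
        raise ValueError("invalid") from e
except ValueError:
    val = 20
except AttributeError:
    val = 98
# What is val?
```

Step-by-step execution trace:
1. Inner try raises AttributeError; inner `except AttributeError as e` catches it.
2. `raise ValueError(...) from e` raises ValueError (AttributeError is attached as __cause__, but only ValueError is active).
3. Outer `except ValueError` matches → val = 20.
4. `except AttributeError` is not reached.
Result: 20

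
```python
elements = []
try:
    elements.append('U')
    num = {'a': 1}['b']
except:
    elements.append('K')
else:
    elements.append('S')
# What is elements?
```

Step-by-step execution trace:
1. try: `elements.append('U')` → elements = ['U'].
2. `num = {'a': 1}['b']` raises KeyError.
3. bare `except` matches → `elements.append('K')` → elements = ['U', 'K'].
4. `else` is skipped (an exception was raised).
Result: ['U', 'K']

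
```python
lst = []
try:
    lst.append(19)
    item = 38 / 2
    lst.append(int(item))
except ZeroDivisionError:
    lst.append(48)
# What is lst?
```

Step-by-step execution trace:
1. try: `lst.append(19)` → lst = [19].
2. `item = 38 / 2` → item = 19.0. No exception raised.
3. `lst.append(int(item))` → lst = [19, 19].
4. `except ZeroDivisionError` is skipped (no exception was raised).
Result: [19, 19]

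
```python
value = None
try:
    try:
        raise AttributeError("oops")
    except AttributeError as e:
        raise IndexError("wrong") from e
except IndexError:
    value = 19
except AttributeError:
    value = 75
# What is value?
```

Step-by-step execution trace:
1. Inner try raises AttributeError; inner `except AttributeError as e` catches it.
2. `raise IndexError(...) from e` raises IndexError (AttributeError is attached as __cause__, but only IndexError is active).
3. Outer `except IndexError` matches → value = 19.
4. `except AttributeError` is not reached.
Result: 19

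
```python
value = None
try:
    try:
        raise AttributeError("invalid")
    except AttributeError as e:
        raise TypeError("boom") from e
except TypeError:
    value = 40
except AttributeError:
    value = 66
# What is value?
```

Step-by-step execution trace:
1. Inner try raises AttributeError; inner `except AttributeError as e` catches it.
2. `raise TypeError(...) from e` raises TypeError (AttributeError is attached as __cause__, but only TypeError is active).
3. Outer `except TypeError` matches → value = 40.
4. `except AttributeError` is not reached.
Result: 40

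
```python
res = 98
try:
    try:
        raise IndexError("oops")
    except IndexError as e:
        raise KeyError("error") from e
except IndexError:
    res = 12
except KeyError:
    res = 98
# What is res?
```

Step-by-step execution trace:
1. Inner try raises IndexError; inner `except IndexError as e` catches it.
2. `raise KeyError(...) from e` raises KeyError (IndexError is attached as __cause__, but only KeyError is active).
3. Outer `except IndexError` does not match KeyError; skipped.
4. Outer `except KeyError` matches → res = 98.
Result: 98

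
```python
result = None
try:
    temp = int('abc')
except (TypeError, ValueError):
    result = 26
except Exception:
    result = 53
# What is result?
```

Step-by-step execution trace:
1. `temp = int('abc')` raises ValueError.
2. `except (TypeError, ValueError)` matches (ValueError is in the tuple) → result = 26.
3. `except Exception` is not reached.
Result: 26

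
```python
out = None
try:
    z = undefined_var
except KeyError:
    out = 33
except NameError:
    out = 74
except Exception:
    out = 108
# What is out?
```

Step-by-step execution trace:
1. `z = undefined_var` raises NameError.
2. `except KeyError` does not match NameError; skipped.
3. `except NameError` matches → out = 74.
4. Remaining except clauses are skipped.
Result: 74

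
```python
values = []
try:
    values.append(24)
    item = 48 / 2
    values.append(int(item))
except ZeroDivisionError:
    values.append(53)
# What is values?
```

Step-by-step execution trace:
1. try: `values.append(24)` → values = [24].
2. `item = 48 / 2` → item = 24.0. No exception raised.
3. `values.append(int(item))` → values = [24, 24].
4. `except ZeroDivisionError` is skipped (no exception was raised).
Result: [24, 24]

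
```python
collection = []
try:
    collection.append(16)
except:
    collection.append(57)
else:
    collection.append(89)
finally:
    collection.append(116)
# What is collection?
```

Step-by-step execution trace:
1. try: `collection.append(16)` → collection = [16]. No exception raised.
2. `except` is skipped.
3. `else` runs: `collection.append(89)` → collection = [16, 89].
4. `finally` always runs: `collection.append(116)` → collection = [16, 89, 116].
Result: [16, 89, 116]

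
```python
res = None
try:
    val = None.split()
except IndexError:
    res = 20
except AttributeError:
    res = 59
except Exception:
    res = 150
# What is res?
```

Step-by-step execution trace:
1. `val = None.split()` raises AttributeError.
2. `except IndexError` does not match AttributeError; skipped.
3. `except AttributeError` matches → res = 59.
4. Remaining except clauses are skipped.
Result: 59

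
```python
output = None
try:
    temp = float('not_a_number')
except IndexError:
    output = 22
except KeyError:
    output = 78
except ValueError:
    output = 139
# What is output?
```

Step-by-step execution trace:
1. `temp = float('not_a_number')` raises ValueError.
2. `except IndexError` does not match ValueError; skipped.
3. `except KeyError` does not match ValueError; skipped.
4. `except ValueError` matches → output = 139.
Result: 139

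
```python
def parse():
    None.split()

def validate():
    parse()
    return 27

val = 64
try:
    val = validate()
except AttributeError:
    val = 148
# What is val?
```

Step-by-step execution trace:
1. val starts at 64.
2. try: `validate()` calls `parse()`.
3. `parse()` evaluates `None.split()`, which raises AttributeError; it propagates through validate (uncaught).
4. `return 27` in validate is not reached; the assignment to val does not complete.
5. `except AttributeError` matches → val = 148.
Result: 148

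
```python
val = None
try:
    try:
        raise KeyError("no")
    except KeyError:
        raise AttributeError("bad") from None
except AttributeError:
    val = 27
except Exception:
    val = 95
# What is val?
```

Step-by-step execution trace:
1. Inner try raises KeyError; inner `except KeyError` catches it.
2. `raise AttributeError(...) from None` raises AttributeError (from None suppresses __context__, but the active exception is still AttributeError).
3. Outer `except AttributeError` matches → val = 27.
4. `except Exception` is not reached.
Result: 27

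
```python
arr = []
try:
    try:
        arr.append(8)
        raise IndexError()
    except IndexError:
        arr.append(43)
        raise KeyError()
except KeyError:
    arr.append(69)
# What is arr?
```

Step-by-step execution trace:
1. Inner try: `arr.append(8)` → arr = [8].
2. `raise IndexError()` raises IndexError.
3. Inner `except IndexError` matches → `arr.append(43)` → arr = [8, 43].
4. `raise KeyError()` raises KeyError; propagates to outer try.
5. Outer `except KeyError` matches → `arr.append(69)` → arr = [8, 43, 69].
Result: [8, 43, 69]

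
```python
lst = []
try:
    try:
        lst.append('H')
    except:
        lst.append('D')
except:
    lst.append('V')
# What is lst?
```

Step-by-step execution trace:
1. Inner try: `lst.append('H')` → lst = ['H']. No exception raised.
2. Inner `except` is skipped.
3. Inner try completes normally; outer `except` is skipped.
Result: ['H']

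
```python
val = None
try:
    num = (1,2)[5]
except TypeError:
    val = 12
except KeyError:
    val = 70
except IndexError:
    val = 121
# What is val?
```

Step-by-step execution trace:
1. `num = (1,2)[5]` raises IndexError.
2. `except TypeError` does not match IndexError; skipped.
3. `except KeyError` does not match IndexError; skipped.
4. `except IndexError` matches → val = 121.
Result: 121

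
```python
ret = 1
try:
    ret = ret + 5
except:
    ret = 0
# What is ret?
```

Step-by-step execution trace:
1. ret starts at 1.
2. try: `ret = ret + 5` → ret = 6. No exception raised.
3. `except` is skipped.
Result: 6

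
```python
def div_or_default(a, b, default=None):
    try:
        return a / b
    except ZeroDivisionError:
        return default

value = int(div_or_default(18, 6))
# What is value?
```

Step-by-step execution trace:
1. `div_or_default(18, 6)` enters try: `return 18 / 6` → returns 3.0. No exception raised.
2. `except ZeroDivisionError` is skipped.
3. `int(3.0)` → 3 → value = 3.
Result: 3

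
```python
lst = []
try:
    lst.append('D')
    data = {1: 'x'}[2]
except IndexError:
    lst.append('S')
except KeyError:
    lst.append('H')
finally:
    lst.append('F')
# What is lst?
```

Step-by-step execution trace:
1. try: `lst.append('D')` → lst = ['D'].
2. `data = {1: 'x'}[2]` raises KeyError.
3. `except IndexError` does not match KeyError; skipped.
4. `except KeyError` matches → `lst.append('H')` → lst = ['D', 'H'].
5. finally always runs: `lst.append('F')` → lst = ['D', 'H', 'F'].
Result: ['D', 'H', 'F']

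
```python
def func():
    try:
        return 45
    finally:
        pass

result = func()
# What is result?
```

Step-by-step execution trace:
1. `func()` enters try: `return 45` sets pending return value 45.
2. Before returning, `finally: pass` runs (no effect).
3. func() returns 45 → result = 45.
Result: 45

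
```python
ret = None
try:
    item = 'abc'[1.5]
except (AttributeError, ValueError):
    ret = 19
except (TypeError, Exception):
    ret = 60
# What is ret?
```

Step-by-step execution trace:
1. `item = 'abc'[1.5]` raises TypeError.
2. `except (AttributeError, ValueError)` does not match TypeError; skipped.
3. `except (TypeError, Exception)` matches (TypeError is in the tuple) → ret = 60.
Result: 60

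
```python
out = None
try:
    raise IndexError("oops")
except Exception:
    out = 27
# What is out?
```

Step-by-step execution trace:
1. `raise IndexError(...)` raises IndexError.
2. `except Exception` matches (IndexError is a subclass of Exception) → out = 27.
Result: 27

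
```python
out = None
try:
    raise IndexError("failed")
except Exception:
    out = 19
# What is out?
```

Step-by-step execution trace:
1. `raise IndexError(...)` raises IndexError.
2. `except Exception` matches (IndexError is a subclass of Exception) → out = 19.
Result: 19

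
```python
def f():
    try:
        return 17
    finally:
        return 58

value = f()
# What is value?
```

Step-by-step execution trace:
1. `f()` enters try: `return 17` sets pending return value 17.
2. Before returning, `finally: return 58` runs and overrides the pending return.
3. f() returns 58 → value = 58.
Result: 58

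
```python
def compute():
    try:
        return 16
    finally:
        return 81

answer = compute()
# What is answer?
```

Step-by-step execution trace:
1. `compute()` enters try: `return 16` sets pending return value 16.
2. Before returning, `finally: return 81` runs and overrides the pending return.
3. compute() returns 81 → answer = 81.
Result: 81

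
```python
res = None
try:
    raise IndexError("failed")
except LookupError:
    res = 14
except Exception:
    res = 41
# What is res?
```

Step-by-step execution trace:
1. `raise IndexError(...)` raises IndexError.
2. `except LookupError` matches (IndexError is a subclass of LookupError) → res = 14.
3. `except Exception` is not reached.
Result: 14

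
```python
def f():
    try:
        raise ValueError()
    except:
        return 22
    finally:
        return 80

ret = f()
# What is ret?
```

Step-by-step execution trace:
1. `f()` enters try: `raise ValueError()` raises ValueError.
2. bare `except` matches → `return 22` sets pending return value 22.
3. Before returning, `finally: return 80` runs and overrides the pending return.
4. f() returns 80 → ret = 80.
Result: 80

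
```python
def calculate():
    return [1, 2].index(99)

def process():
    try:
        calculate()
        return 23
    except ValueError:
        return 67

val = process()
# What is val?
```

Step-by-step execution trace:
1. `process()` calls `calculate()`.
2. `calculate()` evaluates `[1, 2].index(99)`, which raises ValueError; it propagates to the caller.
3. `return 23` is not reached.
4. `except ValueError` in process matches → returns 67.
5. val = 67.
Result: 67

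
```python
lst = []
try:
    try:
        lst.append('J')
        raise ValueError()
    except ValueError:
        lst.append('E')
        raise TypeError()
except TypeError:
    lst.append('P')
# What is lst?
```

Step-by-step execution trace:
1. Inner try: `lst.append('J')` → lst = ['J'].
2. `raise ValueError()` raises ValueError.
3. Inner `except ValueError` matches → `lst.append('E')` → lst = ['J', 'E'].
4. `raise TypeError()` raises TypeError; propagates to outer try.
5. Outer `except TypeError` matches → `lst.append('P')` → lst = ['J', 'E', 'P'].
Result: ['J', 'E', 'P']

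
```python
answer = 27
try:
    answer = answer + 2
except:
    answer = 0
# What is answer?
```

Step-by-step execution trace:
1. answer starts at 27.
2. try: `answer = answer + 2` → answer = 29. No exception raised.
3. `except` is skipped.
Result: 29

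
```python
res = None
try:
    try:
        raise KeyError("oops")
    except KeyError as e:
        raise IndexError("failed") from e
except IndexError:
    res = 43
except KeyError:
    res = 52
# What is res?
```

Step-by-step execution trace:
1. Inner try raises KeyError; inner `except KeyError as e` catches it.
2. `raise IndexError(...) from e` raises IndexError (KeyError is attached as __cause__, but only IndexError is active).
3. Outer `except IndexError` matches → res = 43.
4. `except KeyError` is not reached.
Result: 43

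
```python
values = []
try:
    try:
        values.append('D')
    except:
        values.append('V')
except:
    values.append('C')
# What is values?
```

Step-by-step execution trace:
1. Inner try: `values.append('D')` → values = ['D']. No exception raised.
2. Inner `except` is skipped.
3. Inner try completes normally; outer `except` is skipped.
Result: ['D']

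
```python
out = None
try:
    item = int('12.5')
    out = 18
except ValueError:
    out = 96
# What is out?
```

Step-by-step execution trace:
1. `item = int('12.5')` raises ValueError.
2. `out = 18` is not reached.
3. `except ValueError` matches → out = 96.
Result: 96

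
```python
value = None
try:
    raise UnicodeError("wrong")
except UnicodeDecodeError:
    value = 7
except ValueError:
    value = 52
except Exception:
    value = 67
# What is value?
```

Step-by-step execution trace:
1. `raise UnicodeError(...)` raises UnicodeError.
2. `except UnicodeDecodeError` does not match (UnicodeError is not a subclass of UnicodeDecodeError); skipped.
3. `except ValueError` matches (UnicodeError is a subclass of ValueError) → value = 52.
4. `except Exception` is not reached.
Result: 52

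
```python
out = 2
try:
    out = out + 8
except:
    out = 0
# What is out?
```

Step-by-step execution trace:
1. out starts at 2.
2. try: `out = out + 8` → out = 10. No exception raised.
3. `except` is skipped.
Result: 10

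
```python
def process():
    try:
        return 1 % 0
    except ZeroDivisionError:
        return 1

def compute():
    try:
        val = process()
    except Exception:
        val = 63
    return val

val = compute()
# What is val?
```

Step-by-step execution trace:
1. `compute()` calls `process()`.
2. In process: `1 % 0` raises ZeroDivisionError; `except ZeroDivisionError` catches it → returns 1.
3. In compute: `val = process()` → val = 1. No exception reaches compute.
4. `except Exception` is skipped; compute returns 1.
5. val = 1.
Result: 1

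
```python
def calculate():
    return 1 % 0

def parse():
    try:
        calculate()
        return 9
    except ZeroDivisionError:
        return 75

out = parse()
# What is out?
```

Step-by-step execution trace:
1. `parse()` calls `calculate()`.
2. `calculate()` evaluates `1 % 0`, which raises ZeroDivisionError; it propagates to the caller.
3. `return 9` is not reached.
4. `except ZeroDivisionError` in parse matches → returns 75.
5. out = 75.
Result: 75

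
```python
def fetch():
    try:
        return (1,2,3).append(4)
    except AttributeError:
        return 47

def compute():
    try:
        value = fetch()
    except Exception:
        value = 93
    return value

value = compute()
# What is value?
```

Step-by-step execution trace:
1. `compute()` calls `fetch()`.
2. In fetch: `(1,2,3).append(4)` raises AttributeError; `except AttributeError` catches it → returns 47.
3. In compute: `value = fetch()` → value = 47. No exception reaches compute.
4. `except Exception` is skipped; compute returns 47.
5. value = 47.
Result: 47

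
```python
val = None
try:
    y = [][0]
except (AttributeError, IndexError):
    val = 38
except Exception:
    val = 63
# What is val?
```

Step-by-step execution trace:
1. `y = [][0]` raises IndexError.
2. `except (AttributeError, IndexError)` matches (IndexError is in the tuple) → val = 38.
3. `except Exception` is not reached.
Result: 38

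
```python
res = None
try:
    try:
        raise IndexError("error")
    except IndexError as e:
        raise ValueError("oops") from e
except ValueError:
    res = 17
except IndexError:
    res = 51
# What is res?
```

Step-by-step execution trace:
1. Inner try raises IndexError; inner `except IndexError as e` catches it.
2. `raise ValueError(...) from e` raises ValueError (IndexError is attached as __cause__, but only ValueError is active).
3. Outer `except ValueError` matches → res = 17.
4. `except IndexError` is not reached.
Result: 17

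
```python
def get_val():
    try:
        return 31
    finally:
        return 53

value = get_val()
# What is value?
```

Step-by-step execution trace:
1. `get_val()` enters try: `return 31` sets pending return value 31.
2. Before returning, `finally: return 53` runs and overrides the pending return.
3. get_val() returns 53 → value = 53.
Result: 53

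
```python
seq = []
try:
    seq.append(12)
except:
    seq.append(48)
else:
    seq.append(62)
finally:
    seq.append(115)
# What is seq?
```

Step-by-step execution trace:
1. try: `seq.append(12)` → seq = [12]. No exception raised.
2. `except` is skipped.
3. `else` runs: `seq.append(62)` → seq = [12, 62].
4. `finally` always runs: `seq.append(115)` → seq = [12, 62, 115].
Result: [12, 62, 115]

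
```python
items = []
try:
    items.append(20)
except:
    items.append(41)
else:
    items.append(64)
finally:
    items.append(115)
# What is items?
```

Step-by-step execution trace:
1. try: `items.append(20)` → items = [20]. No exception raised.
2. `except` is skipped.
3. `else` runs: `items.append(64)` → items = [20, 64].
4. `finally` always runs: `items.append(115)` → items = [20, 64, 115].
Result: [20, 64, 115]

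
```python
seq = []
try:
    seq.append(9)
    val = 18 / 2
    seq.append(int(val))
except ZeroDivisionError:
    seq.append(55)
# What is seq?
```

Step-by-step execution trace:
1. try: `seq.append(9)` → seq = [9].
2. `val = 18 / 2` → val = 9.0. No exception raised.
3. `seq.append(int(val))` → seq = [9, 9].
4. `except ZeroDivisionError` is skipped (no exception was raised).
Result: [9, 9]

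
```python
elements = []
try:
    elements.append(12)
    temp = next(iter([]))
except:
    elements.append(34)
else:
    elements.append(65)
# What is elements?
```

Step-by-step execution trace:
1. try: `elements.append(12)` → elements = [12].
2. `temp = next(iter([]))` raises StopIteration.
3. bare `except` matches → `elements.append(34)` → elements = [12, 34].
4. `else` is skipped (an exception was raised).
Result: [12, 34]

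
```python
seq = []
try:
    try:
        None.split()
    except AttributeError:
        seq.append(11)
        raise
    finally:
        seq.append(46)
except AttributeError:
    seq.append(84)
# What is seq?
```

Step-by-step execution trace:
1. Inner try: `None.split()` raises AttributeError.
2. Inner `except AttributeError` matches → `seq.append(11)` → seq = [11].
3. bare `raise` re-raises AttributeError.
4. Inner `finally` runs during unwinding: `seq.append(46)` → seq = [11, 46].
5. Outer `except AttributeError` matches → `seq.append(84)` → seq = [11, 46, 84].
Result: [11, 46, 84]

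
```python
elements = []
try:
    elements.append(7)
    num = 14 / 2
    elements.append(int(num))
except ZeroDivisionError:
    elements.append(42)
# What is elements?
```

Step-by-step execution trace:
1. try: `elements.append(7)` → elements = [7].
2. `num = 14 / 2` → num = 7.0. No exception raised.
3. `elements.append(int(num))` → elements = [7, 7].
4. `except ZeroDivisionError` is skipped (no exception was raised).
Result: [7, 7]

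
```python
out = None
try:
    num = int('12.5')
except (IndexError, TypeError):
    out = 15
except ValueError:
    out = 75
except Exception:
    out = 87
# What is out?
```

Step-by-step execution trace:
1. `num = int('12.5')` raises ValueError.
2. `except (IndexError, TypeError)` does not match ValueError; skipped.
3. `except ValueError` matches (exact type match) → out = 75.
4. `except Exception` is not reached.
Result: 75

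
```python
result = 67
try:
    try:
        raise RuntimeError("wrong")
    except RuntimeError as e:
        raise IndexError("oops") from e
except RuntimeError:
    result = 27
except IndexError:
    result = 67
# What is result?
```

Step-by-step execution trace:
1. Inner try raises RuntimeError; inner `except RuntimeError as e` catches it.
2. `raise IndexError(...) from e` raises IndexError (RuntimeError is attached as __cause__, but only IndexError is active).
3. Outer `except RuntimeError` does not match IndexError; skipped.
4. Outer `except IndexError` matches → result = 67.
Result: 67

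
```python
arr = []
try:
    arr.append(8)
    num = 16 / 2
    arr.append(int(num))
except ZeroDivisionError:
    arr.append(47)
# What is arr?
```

Step-by-step execution trace:
1. try: `arr.append(8)` → arr = [8].
2. `num = 16 / 2` → num = 8.0. No exception raised.
3. `arr.append(int(num))` → arr = [8, 8].
4. `except ZeroDivisionError` is skipped (no exception was raised).
Result: [8, 8]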